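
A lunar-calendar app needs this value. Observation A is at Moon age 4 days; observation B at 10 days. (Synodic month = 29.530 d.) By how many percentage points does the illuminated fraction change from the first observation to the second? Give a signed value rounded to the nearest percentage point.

+59 pp

θ₁ = 360° × 4/29.530 = 48.8°, f₁ = (1 − cos θ₁)/2 = 0.170.
θ₂ = 360° × 10/29.530 = 121.9°, f₂ = (1 − cos θ₂)/2 = 0.764.
Change = f₂ − f₁ = +0.594 → +59 percentage points.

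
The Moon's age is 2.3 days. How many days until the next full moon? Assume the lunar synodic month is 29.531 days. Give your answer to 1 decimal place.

Full moon is 0.5 of the way through the cycle: age 0.5 × 29.531 = 14.765 d.
So 12.465 days remain (14.765 − 2.3).

12.5 days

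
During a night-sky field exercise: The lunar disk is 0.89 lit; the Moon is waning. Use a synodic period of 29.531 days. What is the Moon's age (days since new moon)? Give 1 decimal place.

From f = (1 − cos θ)/2: cos θ = 1 − 2×0.89 = -0.780; arccos → 141.3°.
Since the Moon is past full (waning), take the reflex angle: θ = 360° − 141.3° = 218.7°.
Age = 29.531 × 218.7°/360° ≈ 17.94 days.

17.9 days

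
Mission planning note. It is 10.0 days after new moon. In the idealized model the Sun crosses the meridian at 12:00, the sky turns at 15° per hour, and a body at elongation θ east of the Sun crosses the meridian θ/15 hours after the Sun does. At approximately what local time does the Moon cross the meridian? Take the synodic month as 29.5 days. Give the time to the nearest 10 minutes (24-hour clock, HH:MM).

20:10

Phase angle: θ = 360°·(10.0 d)/(29.5 d) = 122.0°.
The Moon trails the Sun by θ/15 = 122.0/15 ≈ 8.14 hours.
12:00 + 8.136 h ≈ 20:08 → 20:10 to the nearest ten minutes.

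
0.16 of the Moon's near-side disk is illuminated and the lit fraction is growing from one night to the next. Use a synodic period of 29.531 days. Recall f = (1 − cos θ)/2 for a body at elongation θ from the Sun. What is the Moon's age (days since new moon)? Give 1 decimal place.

Invert f = (1 − cos θ)/2 to get cos θ = 1 − 2(0.16) = 0.680, hence θ₀ = arccos 0.680 = 47.2°.
Before full moon the principal value applies: θ = 47.2°.
That fraction of the synodic month is 47.2/360 × 29.531 d ≈ 3.87 d.

3.9 days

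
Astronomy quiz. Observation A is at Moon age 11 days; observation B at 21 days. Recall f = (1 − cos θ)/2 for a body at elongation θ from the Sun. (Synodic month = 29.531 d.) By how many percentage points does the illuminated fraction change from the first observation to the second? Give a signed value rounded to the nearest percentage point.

-23 percentage points

First observation: θ = 360°·11/29.531 = 134.1°, so f = 0.848.
Second observation: θ = 256.0°, f = 0.621.
Δf = 0.621 − 0.848 = -0.227, i.e. -23 pp.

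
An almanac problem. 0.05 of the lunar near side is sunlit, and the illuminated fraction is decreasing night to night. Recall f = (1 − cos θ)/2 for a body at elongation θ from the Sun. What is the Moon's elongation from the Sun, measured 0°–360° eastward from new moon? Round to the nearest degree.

cos θ = 1 − 2f = 0.900, giving a principal value of 25.8°.
Since the Moon is past full (waning), take the reflex angle: θ = 360° − 25.8° = 334.2°.

334°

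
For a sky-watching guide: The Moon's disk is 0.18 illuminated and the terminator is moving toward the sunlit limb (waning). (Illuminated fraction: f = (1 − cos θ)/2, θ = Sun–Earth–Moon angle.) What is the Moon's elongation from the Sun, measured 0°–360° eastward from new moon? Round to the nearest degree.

310°

cos θ = 1 − 2f = 0.640, giving a principal value of 50.2°.
Since the Moon is past full (waning), take the reflex angle: θ = 360° − 50.2° = 309.8°.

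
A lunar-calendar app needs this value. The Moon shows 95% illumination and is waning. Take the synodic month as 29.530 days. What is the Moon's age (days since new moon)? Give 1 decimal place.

16.9 days

Invert f = (1 − cos θ)/2 to get cos θ = 1 − 2(0.95) = -0.900, hence θ₀ = arccos -0.900 = 154.2°.
A waning Moon lies in 180°–360°, so θ = 360° − 154.2° = 205.8°.
That fraction of the synodic month is 205.8/360 × 29.530 d ≈ 16.88 d.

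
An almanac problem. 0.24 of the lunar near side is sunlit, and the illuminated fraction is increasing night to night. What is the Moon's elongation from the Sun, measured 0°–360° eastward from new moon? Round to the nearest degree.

From f = (1 − cos θ)/2: cos θ = 1 − 2×0.24 = 0.520; arccos → 58.7°.
Before full moon the principal value applies: θ = 58.7°.

59°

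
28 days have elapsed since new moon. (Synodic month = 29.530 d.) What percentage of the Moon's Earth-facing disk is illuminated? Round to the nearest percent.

3%

The Moon has covered 28/29.530 of its cycle, so θ ≈ 360° × 28/29.530 = 341.3°.
With cos θ = 0.947, the lit fraction is (1 − 0.947)/2 ≈ 0.026, so 3%.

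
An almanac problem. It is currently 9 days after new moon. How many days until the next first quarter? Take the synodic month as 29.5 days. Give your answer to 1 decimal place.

27.9 days

First quarter is 0.25 of the way through the cycle: age 0.25 × 29.5 = 7.375 d.
This lunation's first quarter (7.375 d) has passed, so add one period: 36.875 − 9 = 27.875 days.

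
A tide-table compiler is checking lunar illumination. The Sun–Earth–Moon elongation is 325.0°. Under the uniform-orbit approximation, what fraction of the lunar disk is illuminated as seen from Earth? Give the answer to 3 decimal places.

cos 325.0° = 0.819, so f = (1 − 0.819)/2 = 0.090.

0.090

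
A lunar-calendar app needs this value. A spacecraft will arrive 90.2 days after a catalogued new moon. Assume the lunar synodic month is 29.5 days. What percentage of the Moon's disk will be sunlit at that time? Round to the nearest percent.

3%

90.2 d spans 3 complete synodic months (3 × 29.5 = 88.50 d) plus 1.70 d.
Phase angle: θ = 360°·(1.70 d)/(29.5 d) = 20.7°.
With cos θ = 0.935, the lit fraction is (1 − 0.935)/2 ≈ 0.032, so 3%.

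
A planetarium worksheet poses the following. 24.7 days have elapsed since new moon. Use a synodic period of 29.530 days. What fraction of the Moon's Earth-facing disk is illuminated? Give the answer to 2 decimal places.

0.24

The Moon has covered 24.7/29.530 of its cycle, so θ ≈ 360° × 24.7/29.530 = 301.1°.
With cos θ = 0.517, the lit fraction is (1 − 0.517)/2 ≈ 0.242.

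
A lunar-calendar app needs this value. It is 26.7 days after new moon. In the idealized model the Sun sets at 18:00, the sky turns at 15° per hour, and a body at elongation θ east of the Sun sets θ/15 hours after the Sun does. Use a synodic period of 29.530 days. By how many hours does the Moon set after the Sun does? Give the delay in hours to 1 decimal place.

Elongation θ = 360° × 26.7/29.530 ≈ 325.5°.
At 15° of sky rotation per hour, 325.5° corresponds to a 21.70 h lag.
So the Moon sets 21.70 h after the Sun.

21.7 h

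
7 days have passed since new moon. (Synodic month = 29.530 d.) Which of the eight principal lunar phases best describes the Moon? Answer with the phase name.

At 7/29.530 of the cycle, θ ≈ 85° — the first quarter range.

first quarter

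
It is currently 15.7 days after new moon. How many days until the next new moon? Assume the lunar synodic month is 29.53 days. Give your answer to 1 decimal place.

13.8 days

The next new moon completes the synodic month: 29.53 − 15.7 = 13.830 days.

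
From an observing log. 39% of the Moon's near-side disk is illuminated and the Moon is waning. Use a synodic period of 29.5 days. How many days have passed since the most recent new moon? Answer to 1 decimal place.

23.2 days

cos θ = 1 − 2f = 0.220, giving a principal value of 77.3°.
Waning ⇒ past full, so θ = 360° − 77.3° = 282.7°.
At 360°/29.5 d per day, 282.7° corresponds to 23.17 days.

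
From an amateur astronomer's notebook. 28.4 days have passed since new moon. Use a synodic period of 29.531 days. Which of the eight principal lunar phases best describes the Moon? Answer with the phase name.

θ ≈ 360° × 28.4/29.531 = 346°, which falls in the new moon sector.

new moon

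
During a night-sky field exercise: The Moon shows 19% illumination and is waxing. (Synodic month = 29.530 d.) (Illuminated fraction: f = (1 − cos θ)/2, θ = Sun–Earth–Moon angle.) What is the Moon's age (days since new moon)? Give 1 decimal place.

cos θ = 1 − 2f = 0.620, giving a principal value of 51.7°.
Waxing ⇒ before full, so θ = 51.7°.
At 360°/29.530 d per day, 51.7° corresponds to 4.24 days.

4.2 days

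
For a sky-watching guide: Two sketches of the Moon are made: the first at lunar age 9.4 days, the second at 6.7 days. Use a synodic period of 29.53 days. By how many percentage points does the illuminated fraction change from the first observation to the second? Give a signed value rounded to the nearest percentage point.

-28 percentage points

First observation: θ = 360°·9.4/29.53 = 114.6°, so f = 0.708.
Second observation: θ = 81.7°, f = 0.428.
Δf = 0.428 − 0.708 = -0.280, i.e. -28 pp.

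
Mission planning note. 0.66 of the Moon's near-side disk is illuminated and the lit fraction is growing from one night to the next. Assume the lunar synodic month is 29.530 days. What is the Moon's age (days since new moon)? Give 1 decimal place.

8.9 days

From f = (1 − cos θ)/2: cos θ = 1 − 2×0.66 = -0.320; arccos → 108.7°.
Waxing ⇒ before full, so θ = 108.7°.
That fraction of the synodic month is 108.7/360 × 29.530 d ≈ 8.91 d.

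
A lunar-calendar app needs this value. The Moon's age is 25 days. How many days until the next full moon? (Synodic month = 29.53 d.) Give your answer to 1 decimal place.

19.3 days

Full moon is 0.5 of the way through the cycle: age 0.5 × 29.53 = 14.765 d.
Already past this cycle's full moon; the next is at 14.765 + 29.53 = 44.295 d, so 44.295 − 25 = 19.295 days.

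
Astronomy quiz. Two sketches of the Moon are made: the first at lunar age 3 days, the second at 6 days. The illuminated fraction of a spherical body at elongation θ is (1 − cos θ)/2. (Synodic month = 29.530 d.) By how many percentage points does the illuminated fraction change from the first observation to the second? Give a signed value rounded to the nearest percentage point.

θ₁ = 360° × 3/29.530 = 36.6°, f₁ = (1 − cos θ₁)/2 = 0.098.
θ₂ = 360° × 6/29.530 = 73.1°, f₂ = (1 − cos θ₂)/2 = 0.355.
Change = f₂ − f₁ = +0.257 → +26 percentage points.

+26 percentage points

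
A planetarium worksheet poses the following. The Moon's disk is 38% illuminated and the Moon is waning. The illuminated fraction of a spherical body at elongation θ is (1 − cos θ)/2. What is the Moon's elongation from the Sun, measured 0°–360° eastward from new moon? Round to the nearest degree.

cos θ = 1 − 2f = 0.240, giving a principal value of 76.1°.
Since the Moon is past full (waning), take the reflex angle: θ = 360° − 76.1° = 283.9°.

284°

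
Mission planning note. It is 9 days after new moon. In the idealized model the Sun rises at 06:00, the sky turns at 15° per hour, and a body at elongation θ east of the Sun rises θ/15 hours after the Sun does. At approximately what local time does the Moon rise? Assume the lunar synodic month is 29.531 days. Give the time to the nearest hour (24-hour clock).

13:00

The Moon has covered 9/29.531 of its cycle, so θ ≈ 360° × 9/29.531 = 109.7°.
Delay after the Sun = 109.7° / (15°/h) ≈ 7.31 h.
06:00 + 7.31 h ≈ 13:19 → 13:00 to the nearest hour.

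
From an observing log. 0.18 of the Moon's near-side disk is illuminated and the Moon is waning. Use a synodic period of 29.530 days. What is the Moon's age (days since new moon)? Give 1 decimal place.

25.4 days

cos θ = 1 − 2f = 0.640, giving a principal value of 50.2°.
Waning ⇒ past full, so θ = 360° − 50.2° = 309.8°.
Age = 29.530 × 309.8°/360° ≈ 25.41 days.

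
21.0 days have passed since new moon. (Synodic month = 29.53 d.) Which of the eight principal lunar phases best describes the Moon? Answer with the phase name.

At 21.0/29.53 of the cycle, θ ≈ 256° — the last quarter range.

last quarter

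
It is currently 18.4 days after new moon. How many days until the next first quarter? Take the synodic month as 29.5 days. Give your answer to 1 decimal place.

First quarter occurs at elongation 90°, i.e. at age 29.5 × 90/360 = 7.375 d.
This lunation's first quarter (7.375 d) has passed, so add one period: 36.875 − 18.4 = 18.475 days.

18.5 days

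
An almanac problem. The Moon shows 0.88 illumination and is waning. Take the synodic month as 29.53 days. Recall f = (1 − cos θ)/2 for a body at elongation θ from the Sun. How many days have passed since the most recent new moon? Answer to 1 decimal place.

Invert f = (1 − cos θ)/2 to get cos θ = 1 − 2(0.88) = -0.760, hence θ₀ = arccos -0.760 = 139.5°.
Since the Moon is past full (waning), take the reflex angle: θ = 360° − 139.5° = 220.5°.
At 360°/29.53 d per day, 220.5° corresponds to 18.09 days.

18.1 days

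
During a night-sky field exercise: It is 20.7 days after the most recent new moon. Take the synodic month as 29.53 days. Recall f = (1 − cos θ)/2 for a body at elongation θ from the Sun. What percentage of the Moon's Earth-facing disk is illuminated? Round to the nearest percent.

65%

The Moon has covered 20.7/29.53 of its cycle, so θ ≈ 360° × 20.7/29.53 = 252.4°.
Illuminated fraction = (1 − cos 252.4°)/2 = (1 − (-0.303))/2 ≈ 0.652, so 65%.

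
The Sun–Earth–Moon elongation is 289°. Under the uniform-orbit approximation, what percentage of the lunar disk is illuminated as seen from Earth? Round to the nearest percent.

34%

f = (1 − cos 289°)/2 = (1 − 0.326)/2 ≈ 0.337, i.e. 34%.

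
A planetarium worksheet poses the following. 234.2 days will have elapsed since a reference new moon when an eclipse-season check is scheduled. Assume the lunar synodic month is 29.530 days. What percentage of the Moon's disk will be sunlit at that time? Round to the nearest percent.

5%

Reduce mod P: 234.2 − 7×29.530 = 27.49 d into the current lunation.
Elongation θ = 360° × 27.49/29.530 ≈ 335.1°.
cos 335.1° = 0.907, so f = (1 − 0.907)/2 = 0.046, so 5%.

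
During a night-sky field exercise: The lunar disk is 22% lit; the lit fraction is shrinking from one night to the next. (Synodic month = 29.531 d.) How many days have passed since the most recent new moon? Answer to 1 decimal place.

24.9 days

Invert f = (1 − cos θ)/2 to get cos θ = 1 − 2(0.22) = 0.560, hence θ₀ = arccos 0.560 = 55.9°.
Since the Moon is past full (waning), take the reflex angle: θ = 360° − 55.9° = 304.1°.
At 360°/29.531 d per day, 304.1° corresponds to 24.94 days.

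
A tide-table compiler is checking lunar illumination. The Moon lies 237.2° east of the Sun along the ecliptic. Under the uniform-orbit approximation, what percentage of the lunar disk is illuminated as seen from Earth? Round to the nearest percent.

77%

Half-versine of 237.2°: (1 − (-0.542))/2 = 0.771, i.e. 77%.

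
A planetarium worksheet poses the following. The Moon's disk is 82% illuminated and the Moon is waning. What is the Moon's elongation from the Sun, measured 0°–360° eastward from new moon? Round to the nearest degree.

230°

cos θ = 1 − 2f = -0.640, giving a principal value of 129.8°.
Since the Moon is past full (waning), take the reflex angle: θ = 360° − 129.8° = 230.2°.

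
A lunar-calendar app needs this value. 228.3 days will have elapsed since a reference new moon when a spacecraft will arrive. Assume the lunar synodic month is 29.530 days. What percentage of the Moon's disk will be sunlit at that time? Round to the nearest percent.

Reduce mod P: 228.3 − 7×29.530 = 21.59 d into the current lunation.
Phase angle: θ = 360°·(21.59 d)/(29.530 d) = 263.2°.
Illuminated fraction = (1 − cos 263.2°)/2 = (1 − (-0.118))/2 ≈ 0.559, so 56%.

56%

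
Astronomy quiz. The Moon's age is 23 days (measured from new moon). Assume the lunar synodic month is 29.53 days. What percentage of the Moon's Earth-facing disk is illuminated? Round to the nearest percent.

41%

The Moon has covered 23/29.53 of its cycle, so θ ≈ 360° × 23/29.53 = 280.4°.
cos 280.4° = 0.180, so f = (1 − 0.180)/2 = 0.410, so 41%.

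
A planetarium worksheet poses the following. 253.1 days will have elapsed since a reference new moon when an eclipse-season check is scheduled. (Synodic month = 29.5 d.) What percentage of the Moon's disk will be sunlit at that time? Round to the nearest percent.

253.1/29.5 = 8.580 lunations, so 8 complete cycles and 17.10 d into the next.
Elongation θ = 360° × 17.10/29.5 ≈ 208.7°.
With cos θ = (-0.877), the lit fraction is (1 − (-0.877))/2 ≈ 0.939, so 94%.

94%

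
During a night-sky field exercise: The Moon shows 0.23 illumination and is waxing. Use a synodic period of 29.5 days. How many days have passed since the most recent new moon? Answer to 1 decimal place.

4.7 days

From f = (1 − cos θ)/2: cos θ = 1 − 2×0.23 = 0.540; arccos → 57.3°.
Waxing ⇒ before full, so θ = 57.3°.
Age = 29.5 × 57.3°/360° ≈ 4.70 days.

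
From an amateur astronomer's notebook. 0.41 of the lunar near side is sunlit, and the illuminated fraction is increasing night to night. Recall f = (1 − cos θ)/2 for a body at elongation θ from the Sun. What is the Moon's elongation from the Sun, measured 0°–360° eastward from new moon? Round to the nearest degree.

80°

cos θ = 1 − 2f = 0.180, giving a principal value of 79.6°.
Before full moon the principal value applies: θ = 79.6°.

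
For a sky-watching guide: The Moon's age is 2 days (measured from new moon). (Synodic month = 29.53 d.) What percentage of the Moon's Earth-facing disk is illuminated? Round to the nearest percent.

4%

The Moon has covered 2/29.53 of its cycle, so θ ≈ 360° × 2/29.53 = 24.4°.
With cos θ = 0.911, the lit fraction is (1 − 0.911)/2 ≈ 0.045, so 4%.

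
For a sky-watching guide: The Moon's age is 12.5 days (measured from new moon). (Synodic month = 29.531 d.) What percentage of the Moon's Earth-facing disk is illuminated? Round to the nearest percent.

94%

Elongation θ = 360° × 12.5/29.531 ≈ 152.4°.
cos 152.4° = (-0.886), so f = (1 − (-0.886))/2 = 0.943, so 94%.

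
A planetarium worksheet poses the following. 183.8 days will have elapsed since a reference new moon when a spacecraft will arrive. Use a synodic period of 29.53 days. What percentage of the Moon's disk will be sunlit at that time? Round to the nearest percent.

42%

Reduce mod P: 183.8 − 6×29.53 = 6.62 d into the current lunation.
Phase angle: θ = 360°·(6.62 d)/(29.53 d) = 80.7°.
With cos θ = 0.162, the lit fraction is (1 − 0.162)/2 ≈ 0.419, so 42%.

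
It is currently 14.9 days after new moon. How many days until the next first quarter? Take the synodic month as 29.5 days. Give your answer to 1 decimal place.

22.0 days

First quarter is 0.25 of the way through the cycle: age 0.25 × 29.5 = 7.375 d.
This lunation's first quarter (7.375 d) has passed, so add one period: 36.875 − 14.9 = 21.975 days.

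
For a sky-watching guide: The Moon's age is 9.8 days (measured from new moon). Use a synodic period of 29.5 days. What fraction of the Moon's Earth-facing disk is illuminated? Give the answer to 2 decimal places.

Phase angle: θ = 360°·(9.8 d)/(29.5 d) = 119.6°.
Illuminated fraction = (1 − cos 119.6°)/2 = (1 − (-0.494))/2 ≈ 0.747.

0.75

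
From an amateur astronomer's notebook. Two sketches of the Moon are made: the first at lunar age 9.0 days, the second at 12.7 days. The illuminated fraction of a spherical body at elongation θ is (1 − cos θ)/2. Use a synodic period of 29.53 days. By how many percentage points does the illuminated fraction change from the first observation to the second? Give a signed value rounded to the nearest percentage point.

+28 pp

First observation: θ = 360°·9.0/29.53 = 109.7°, so f = 0.669.
Second observation: θ = 154.8°, f = 0.953.
Δf = 0.953 − 0.669 = +0.284, i.e. +28 pp.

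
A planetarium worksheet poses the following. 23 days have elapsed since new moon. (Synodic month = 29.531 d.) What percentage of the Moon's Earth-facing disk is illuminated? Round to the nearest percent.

Phase angle: θ = 360°·(23 d)/(29.531 d) = 280.4°.
cos 280.4° = 0.180, so f = (1 − 0.180)/2 = 0.410, so 41%.

41%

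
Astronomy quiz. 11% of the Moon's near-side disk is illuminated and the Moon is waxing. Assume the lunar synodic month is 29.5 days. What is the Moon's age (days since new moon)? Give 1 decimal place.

Invert f = (1 − cos θ)/2 to get cos θ = 1 − 2(0.11) = 0.780, hence θ₀ = arccos 0.780 = 38.7°.
Before full moon the principal value applies: θ = 38.7°.
Age = 29.5 × 38.7°/360° ≈ 3.17 days.

3.2 days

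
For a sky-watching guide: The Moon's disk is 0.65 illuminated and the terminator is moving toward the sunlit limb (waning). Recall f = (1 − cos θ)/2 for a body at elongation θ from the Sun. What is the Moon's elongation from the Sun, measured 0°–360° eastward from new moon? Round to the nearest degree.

253°

cos θ = 1 − 2f = -0.300, giving a principal value of 107.5°.
Since the Moon is past full (waning), take the reflex angle: θ = 360° − 107.5° = 252.5°.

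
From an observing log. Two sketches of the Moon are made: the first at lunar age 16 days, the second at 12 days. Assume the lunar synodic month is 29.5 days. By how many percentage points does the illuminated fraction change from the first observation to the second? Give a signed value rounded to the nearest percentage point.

θ₁ = 360° × 16/29.5 = 195.3°, f₁ = (1 − cos θ₁)/2 = 0.982.
θ₂ = 360° × 12/29.5 = 146.4°, f₂ = (1 − cos θ₂)/2 = 0.917.
Change = f₂ − f₁ = -0.066 → -7 percentage points.

-7 percentage points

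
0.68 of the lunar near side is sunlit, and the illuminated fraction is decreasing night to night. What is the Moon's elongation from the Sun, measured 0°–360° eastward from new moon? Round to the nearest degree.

249°

Invert f = (1 − cos θ)/2 to get cos θ = 1 − 2(0.68) = -0.360, hence θ₀ = arccos -0.360 = 111.1°.
A waning Moon lies in 180°–360°, so θ = 360° − 111.1° = 248.9°.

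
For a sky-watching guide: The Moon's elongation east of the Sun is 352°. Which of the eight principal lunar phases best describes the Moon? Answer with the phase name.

new moon

352° lies in the new moon sector of the 8-phase cycle.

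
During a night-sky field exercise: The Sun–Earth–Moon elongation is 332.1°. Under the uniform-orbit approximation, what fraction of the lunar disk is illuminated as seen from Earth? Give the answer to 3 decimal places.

Half-versine of 332.1°: (1 − 0.884)/2 = 0.058.

0.058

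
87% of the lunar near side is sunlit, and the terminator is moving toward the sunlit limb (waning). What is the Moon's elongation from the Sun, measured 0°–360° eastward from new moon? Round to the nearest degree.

222°

From f = (1 − cos θ)/2: cos θ = 1 − 2×0.87 = -0.740; arccos → 137.7°.
Since the Moon is past full (waning), take the reflex angle: θ = 360° − 137.7° = 222.3°.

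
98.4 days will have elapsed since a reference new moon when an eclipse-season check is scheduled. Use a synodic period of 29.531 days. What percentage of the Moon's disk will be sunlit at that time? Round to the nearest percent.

Reduce mod P: 98.4 − 3×29.531 = 9.81 d into the current lunation.
The Moon has covered 9.81/29.531 of its cycle, so θ ≈ 360° × 9.81/29.531 = 119.6°.
Illuminated fraction = (1 − cos 119.6°)/2 = (1 − (-0.493))/2 ≈ 0.747, so 75%.

75%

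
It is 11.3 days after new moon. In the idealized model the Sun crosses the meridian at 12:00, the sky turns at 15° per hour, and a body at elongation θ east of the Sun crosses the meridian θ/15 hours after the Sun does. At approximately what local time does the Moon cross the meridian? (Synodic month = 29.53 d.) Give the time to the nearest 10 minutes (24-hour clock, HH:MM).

21:10

Phase angle: θ = 360°·(11.3 d)/(29.53 d) = 137.8°.
The Moon trails the Sun by θ/15 = 137.8/15 ≈ 9.18 hours.
12:00 + 9.184 h ≈ 21:11 → 21:10 to the nearest ten minutes.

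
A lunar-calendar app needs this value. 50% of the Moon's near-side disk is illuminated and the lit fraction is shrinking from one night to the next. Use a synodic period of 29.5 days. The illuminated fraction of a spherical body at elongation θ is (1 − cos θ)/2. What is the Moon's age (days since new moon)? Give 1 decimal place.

cos θ = 1 − 2f = 0.000, giving a principal value of 90.0°.
Waning ⇒ past full, so θ = 360° − 90.0° = 270.0°.
Age = 29.5 × 270.0°/360° ≈ 22.12 days.

22.1 days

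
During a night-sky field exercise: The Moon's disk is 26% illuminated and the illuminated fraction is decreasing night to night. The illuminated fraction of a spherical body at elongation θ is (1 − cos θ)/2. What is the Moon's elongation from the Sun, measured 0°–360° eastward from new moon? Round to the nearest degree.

299°

cos θ = 1 − 2f = 0.480, giving a principal value of 61.3°.
A waning Moon lies in 180°–360°, so θ = 360° − 61.3° = 298.7°.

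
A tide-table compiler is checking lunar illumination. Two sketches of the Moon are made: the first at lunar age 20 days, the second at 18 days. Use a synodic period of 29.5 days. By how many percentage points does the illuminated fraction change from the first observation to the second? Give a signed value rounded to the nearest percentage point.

+17 pp

First observation: θ = 360°·20/29.5 = 244.1°, so f = 0.719.
Second observation: θ = 219.7°, f = 0.885.
Δf = 0.885 − 0.719 = +0.166, i.e. +17 pp.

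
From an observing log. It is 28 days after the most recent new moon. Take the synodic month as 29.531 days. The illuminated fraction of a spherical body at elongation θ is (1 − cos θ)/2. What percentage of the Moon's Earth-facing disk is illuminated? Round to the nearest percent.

Phase angle: θ = 360°·(28 d)/(29.531 d) = 341.3°.
With cos θ = 0.947, the lit fraction is (1 − 0.947)/2 ≈ 0.026, so 3%.

3%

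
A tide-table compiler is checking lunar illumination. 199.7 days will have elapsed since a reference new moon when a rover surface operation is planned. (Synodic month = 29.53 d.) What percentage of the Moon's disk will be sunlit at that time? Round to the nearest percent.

199.7 d spans 6 complete synodic months (6 × 29.53 = 177.18 d) plus 22.52 d.
The Moon has covered 22.52/29.53 of its cycle, so θ ≈ 360° × 22.52/29.53 = 274.5°.
cos 274.5° = 0.079, so f = (1 − 0.079)/2 = 0.460, so 46%.

46%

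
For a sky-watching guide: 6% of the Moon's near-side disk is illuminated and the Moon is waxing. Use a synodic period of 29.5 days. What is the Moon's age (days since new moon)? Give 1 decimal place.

cos θ = 1 − 2f = 0.880, giving a principal value of 28.4°.
Before full moon the principal value applies: θ = 28.4°.
That fraction of the synodic month is 28.4/360 × 29.5 d ≈ 2.32 d.

2.3 days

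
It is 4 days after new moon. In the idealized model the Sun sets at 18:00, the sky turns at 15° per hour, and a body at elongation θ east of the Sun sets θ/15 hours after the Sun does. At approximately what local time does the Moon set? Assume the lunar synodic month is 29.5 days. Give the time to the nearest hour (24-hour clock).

Phase angle: θ = 360°·(4 d)/(29.5 d) = 48.8°.
At 15° of sky rotation per hour, 48.8° corresponds to a 3.25 h lag.
18:00 + 3.25 h ≈ 21:15 → 21:00 to the nearest hour.

21:00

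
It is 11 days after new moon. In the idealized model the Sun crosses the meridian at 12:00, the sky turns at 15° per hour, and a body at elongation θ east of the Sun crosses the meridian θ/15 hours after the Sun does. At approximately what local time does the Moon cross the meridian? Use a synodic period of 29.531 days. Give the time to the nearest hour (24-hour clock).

Phase angle: θ = 360°·(11 d)/(29.531 d) = 134.1°.
The Moon trails the Sun by θ/15 = 134.1/15 ≈ 8.94 hours.
12:00 + 8.94 h ≈ 20:56 → 21:00 to the nearest hour.

21:00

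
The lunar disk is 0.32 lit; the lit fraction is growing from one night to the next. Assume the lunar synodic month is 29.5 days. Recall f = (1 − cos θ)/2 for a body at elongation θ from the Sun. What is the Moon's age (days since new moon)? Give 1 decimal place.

5.6 days

Invert f = (1 − cos θ)/2 to get cos θ = 1 − 2(0.32) = 0.360, hence θ₀ = arccos 0.360 = 68.9°.
Waxing ⇒ before full, so θ = 68.9°.
Age = 29.5 × 68.9°/360° ≈ 5.65 days.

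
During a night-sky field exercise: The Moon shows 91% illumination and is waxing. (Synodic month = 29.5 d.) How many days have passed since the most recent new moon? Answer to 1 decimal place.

11.9 days

From f = (1 − cos θ)/2: cos θ = 1 − 2×0.91 = -0.820; arccos → 145.1°.
The Moon is waxing (0°–180°), so θ = 145.1° directly.
Age = 29.5 × 145.1°/360° ≈ 11.89 days.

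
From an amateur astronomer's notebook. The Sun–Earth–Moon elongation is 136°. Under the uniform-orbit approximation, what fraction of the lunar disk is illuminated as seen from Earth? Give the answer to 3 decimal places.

f = (1 − cos 136°)/2 = (1 − (-0.719))/2 ≈ 0.860.

0.860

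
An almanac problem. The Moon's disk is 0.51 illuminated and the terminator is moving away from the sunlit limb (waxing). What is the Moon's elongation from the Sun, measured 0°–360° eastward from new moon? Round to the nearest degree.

91°

Invert f = (1 − cos θ)/2 to get cos θ = 1 − 2(0.51) = -0.020, hence θ₀ = arccos -0.020 = 91.1°.
Waxing ⇒ before full, so θ = 91.1°.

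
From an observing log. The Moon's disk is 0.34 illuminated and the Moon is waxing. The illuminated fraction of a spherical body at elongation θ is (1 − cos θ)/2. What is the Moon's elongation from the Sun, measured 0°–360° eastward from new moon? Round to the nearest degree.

Invert f = (1 − cos θ)/2 to get cos θ = 1 − 2(0.34) = 0.320, hence θ₀ = arccos 0.320 = 71.3°.
Before full moon the principal value applies: θ = 71.3°.

71°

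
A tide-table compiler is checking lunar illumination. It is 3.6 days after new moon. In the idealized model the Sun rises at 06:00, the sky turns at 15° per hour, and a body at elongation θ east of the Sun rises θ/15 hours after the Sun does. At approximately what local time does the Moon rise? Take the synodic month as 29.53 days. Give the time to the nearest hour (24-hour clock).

09:00

Elongation θ = 360° × 3.6/29.53 ≈ 43.9°.
At 15° of sky rotation per hour, 43.9° corresponds to a 2.93 h lag.
06:00 + 2.93 h ≈ 08:56 → 09:00 to the nearest hour.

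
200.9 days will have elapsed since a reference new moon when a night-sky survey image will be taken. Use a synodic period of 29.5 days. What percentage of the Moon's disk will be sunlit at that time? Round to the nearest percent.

32%

200.9 d spans 6 complete synodic months (6 × 29.5 = 177.00 d) plus 23.90 d.
Elongation θ = 360° × 23.90/29.5 ≈ 291.7°.
cos 291.7° = 0.369, so f = (1 − 0.369)/2 = 0.315, so 32%.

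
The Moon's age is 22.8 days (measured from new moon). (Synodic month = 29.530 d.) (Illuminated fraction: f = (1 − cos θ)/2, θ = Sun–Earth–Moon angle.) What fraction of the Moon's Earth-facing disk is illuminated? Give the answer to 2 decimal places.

Elongation θ = 360° × 22.8/29.530 ≈ 278.0°.
Illuminated fraction = (1 − cos 278.0°)/2 = (1 − 0.138)/2 ≈ 0.431.

0.43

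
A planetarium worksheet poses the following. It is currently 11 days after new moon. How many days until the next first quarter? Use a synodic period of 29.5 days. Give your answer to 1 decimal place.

First quarter is 0.25 of the way through the cycle: age 0.25 × 29.5 = 7.375 d.
Already past this cycle's first quarter; the next is at 7.375 + 29.5 = 36.875 d, so 36.875 − 11 = 25.875 days.

25.9 days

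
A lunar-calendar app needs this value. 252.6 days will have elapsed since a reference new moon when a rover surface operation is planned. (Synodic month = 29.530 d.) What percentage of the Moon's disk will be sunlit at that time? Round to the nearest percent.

252.6/29.530 = 8.554 lunations, so 8 complete cycles and 16.36 d into the next.
Elongation θ = 360° × 16.36/29.530 ≈ 199.4°.
With cos θ = (-0.943), the lit fraction is (1 − (-0.943))/2 ≈ 0.971, so 97%.

97%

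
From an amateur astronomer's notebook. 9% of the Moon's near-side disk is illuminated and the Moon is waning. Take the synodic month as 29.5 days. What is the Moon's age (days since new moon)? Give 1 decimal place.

cos θ = 1 − 2f = 0.820, giving a principal value of 34.9°.
Waning ⇒ past full, so θ = 360° − 34.9° = 325.1°.
Age = 29.5 × 325.1°/360° ≈ 26.64 days.

26.6 days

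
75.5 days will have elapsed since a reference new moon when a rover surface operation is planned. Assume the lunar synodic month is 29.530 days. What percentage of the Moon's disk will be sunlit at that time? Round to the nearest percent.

75.5/29.530 = 2.557 lunations, so 2 complete cycles and 16.44 d into the next.
Phase angle: θ = 360°·(16.44 d)/(29.530 d) = 200.4°.
With cos θ = (-0.937), the lit fraction is (1 − (-0.937))/2 ≈ 0.969, so 97%.

97%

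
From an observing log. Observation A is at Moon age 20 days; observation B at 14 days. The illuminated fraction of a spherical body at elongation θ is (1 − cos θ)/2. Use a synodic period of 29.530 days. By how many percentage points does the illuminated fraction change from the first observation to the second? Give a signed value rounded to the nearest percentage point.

+27 pp

First observation: θ = 360°·20/29.530 = 243.8°, so f = 0.721.
Second observation: θ = 170.7°, f = 0.993.
Δf = 0.993 − 0.721 = +0.273, i.e. +27 pp.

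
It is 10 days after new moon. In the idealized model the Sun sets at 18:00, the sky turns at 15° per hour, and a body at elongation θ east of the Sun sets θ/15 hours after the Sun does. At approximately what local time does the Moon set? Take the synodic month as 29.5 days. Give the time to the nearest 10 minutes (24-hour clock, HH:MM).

Phase angle: θ = 360°·(10 d)/(29.5 d) = 122.0°.
The Moon trails the Sun by θ/15 = 122.0/15 ≈ 8.14 hours.
18:00 + 8.136 h ≈ 02:08 → 02:10 to the nearest ten minutes.

02:10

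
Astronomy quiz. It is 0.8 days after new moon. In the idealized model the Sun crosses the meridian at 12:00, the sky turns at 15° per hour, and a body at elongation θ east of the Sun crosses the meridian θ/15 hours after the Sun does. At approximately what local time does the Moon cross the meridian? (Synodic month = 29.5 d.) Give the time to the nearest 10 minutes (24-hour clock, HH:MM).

12:40

Phase angle: θ = 360°·(0.8 d)/(29.5 d) = 9.8°.
At 15° of sky rotation per hour, 9.8° corresponds to a 0.65 h lag.
12:00 + 0.651 h ≈ 12:39 → 12:40 to the nearest ten minutes.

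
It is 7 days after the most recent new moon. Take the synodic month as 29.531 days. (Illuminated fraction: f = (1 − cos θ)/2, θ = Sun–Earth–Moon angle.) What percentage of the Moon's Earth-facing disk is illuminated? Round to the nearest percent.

Elongation θ = 360° × 7/29.531 ≈ 85.3°.
cos 85.3° = 0.081, so f = (1 − 0.081)/2 = 0.459, so 46%.

46%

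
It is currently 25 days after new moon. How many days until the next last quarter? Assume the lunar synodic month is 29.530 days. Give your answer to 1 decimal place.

26.7 days

Last quarter is 0.75 of the way through the cycle: age 0.75 × 29.530 = 22.148 d.
Already past this cycle's last quarter; the next is at 22.148 + 29.530 = 51.678 d, so 51.678 − 25 = 26.678 days.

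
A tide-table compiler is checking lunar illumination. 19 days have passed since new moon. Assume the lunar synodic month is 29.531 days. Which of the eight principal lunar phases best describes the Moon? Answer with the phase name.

waning gibbous

At 19/29.531 of the cycle, θ ≈ 232° — the waning gibbous range.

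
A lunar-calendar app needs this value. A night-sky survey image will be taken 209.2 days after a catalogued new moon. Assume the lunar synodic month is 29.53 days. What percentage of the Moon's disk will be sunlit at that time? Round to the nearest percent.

209.2 d spans 7 complete synodic months (7 × 29.53 = 206.71 d) plus 2.49 d.
Phase angle: θ = 360°·(2.49 d)/(29.53 d) = 30.4°.
Illuminated fraction = (1 − cos 30.4°)/2 = (1 − 0.863)/2 ≈ 0.069, so 7%.

7%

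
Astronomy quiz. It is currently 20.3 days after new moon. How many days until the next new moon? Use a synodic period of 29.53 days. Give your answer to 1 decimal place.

9.2 days

The next new moon completes the synodic month: 29.53 − 20.3 = 9.230 days.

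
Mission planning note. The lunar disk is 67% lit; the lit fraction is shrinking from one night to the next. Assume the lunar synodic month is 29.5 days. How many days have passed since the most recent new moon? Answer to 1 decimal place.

20.5 days

cos θ = 1 − 2f = -0.340, giving a principal value of 109.9°.
A waning Moon lies in 180°–360°, so θ = 360° − 109.9° = 250.1°.
Age = 29.5 × 250.1°/360° ≈ 20.50 days.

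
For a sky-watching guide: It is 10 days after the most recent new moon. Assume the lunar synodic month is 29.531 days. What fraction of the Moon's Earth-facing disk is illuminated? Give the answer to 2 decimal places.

0.76

The Moon has covered 10/29.531 of its cycle, so θ ≈ 360° × 10/29.531 = 121.9°.
Illuminated fraction = (1 − cos 121.9°)/2 = (1 − (-0.529))/2 ≈ 0.764.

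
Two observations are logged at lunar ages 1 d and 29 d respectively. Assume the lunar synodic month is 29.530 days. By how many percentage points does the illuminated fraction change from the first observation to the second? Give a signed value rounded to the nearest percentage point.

θ₁ = 360° × 1/29.530 = 12.2°, f₁ = (1 − cos θ₁)/2 = 0.011.
θ₂ = 360° × 29/29.530 = 353.5°, f₂ = (1 − cos θ₂)/2 = 0.003.
Change = f₂ − f₁ = -0.008 → -1 percentage points.

-1 percentage points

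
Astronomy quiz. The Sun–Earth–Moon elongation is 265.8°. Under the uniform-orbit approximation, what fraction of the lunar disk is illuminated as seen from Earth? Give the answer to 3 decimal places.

f = (1 − cos 265.8°)/2 = (1 − (-0.073))/2 ≈ 0.537.

0.537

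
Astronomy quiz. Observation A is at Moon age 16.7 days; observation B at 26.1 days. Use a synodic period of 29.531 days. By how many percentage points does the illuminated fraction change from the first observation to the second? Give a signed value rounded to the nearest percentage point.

-83 pp

First observation: θ = 360°·16.7/29.531 = 203.6°, so f = 0.958.
Second observation: θ = 318.2°, f = 0.127.
Δf = 0.127 − 0.958 = -0.831, i.e. -83 pp.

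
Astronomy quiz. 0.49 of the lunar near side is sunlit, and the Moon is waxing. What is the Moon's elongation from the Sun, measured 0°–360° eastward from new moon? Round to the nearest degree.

Invert f = (1 − cos θ)/2 to get cos θ = 1 − 2(0.49) = 0.020, hence θ₀ = arccos 0.020 = 88.9°.
Before full moon the principal value applies: θ = 88.9°.

89°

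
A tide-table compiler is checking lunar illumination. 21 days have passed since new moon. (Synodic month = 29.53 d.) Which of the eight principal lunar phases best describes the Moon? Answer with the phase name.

last quarter

θ ≈ 360° × 21/29.53 = 256°, which falls in the last quarter sector.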